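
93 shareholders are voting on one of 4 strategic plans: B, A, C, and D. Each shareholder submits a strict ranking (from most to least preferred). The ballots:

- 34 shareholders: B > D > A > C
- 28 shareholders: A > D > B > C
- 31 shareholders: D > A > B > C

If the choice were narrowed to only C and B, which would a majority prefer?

B

Voters preferring C to B: 0; preferring B to C: 93.
B wins the head-to-head.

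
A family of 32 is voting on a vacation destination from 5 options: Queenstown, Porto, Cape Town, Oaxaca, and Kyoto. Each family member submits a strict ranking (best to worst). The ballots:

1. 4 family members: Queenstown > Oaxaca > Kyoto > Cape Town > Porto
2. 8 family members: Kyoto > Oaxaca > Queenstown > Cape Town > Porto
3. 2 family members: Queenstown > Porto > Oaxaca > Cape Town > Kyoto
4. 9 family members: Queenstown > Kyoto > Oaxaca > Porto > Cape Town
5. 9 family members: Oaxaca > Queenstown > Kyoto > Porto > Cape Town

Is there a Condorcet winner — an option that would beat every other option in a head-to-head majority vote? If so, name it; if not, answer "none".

none

Checking pairwise contests:
Oaxaca beats Queenstown 17–15.
Queenstown beats Porto 32–0.
Queenstown beats Cape Town 32–0.
Kyoto beats Oaxaca 17–15.
Queenstown beats Kyoto 24–8.
Every option loses at least one head-to-head, so there is no Condorcet winner.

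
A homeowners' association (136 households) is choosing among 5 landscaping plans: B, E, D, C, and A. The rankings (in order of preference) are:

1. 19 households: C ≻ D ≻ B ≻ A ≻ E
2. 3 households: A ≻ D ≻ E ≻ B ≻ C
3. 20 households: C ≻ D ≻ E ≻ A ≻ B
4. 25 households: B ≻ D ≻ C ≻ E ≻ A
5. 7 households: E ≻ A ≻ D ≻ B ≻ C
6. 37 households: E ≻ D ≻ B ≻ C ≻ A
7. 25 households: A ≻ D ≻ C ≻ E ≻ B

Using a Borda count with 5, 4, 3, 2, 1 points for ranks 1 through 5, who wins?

D

B: 19·3 + 3·2 + 20·1 + 25·5 + 7·2 + 37·3 + 25·1 = 358
E: 19·1 + 3·3 + 20·3 + 25·2 + 7·5 + 37·5 + 25·2 = 408
D: 19·4 + 3·4 + 20·4 + 25·4 + 7·3 + 37·4 + 25·4 = 537
C: 19·5 + 3·1 + 20·5 + 25·3 + 7·1 + 37·2 + 25·3 = 429
A: 19·2 + 3·5 + 20·2 + 25·1 + 7·4 + 37·1 + 25·5 = 308
D has the highest Borda score (537).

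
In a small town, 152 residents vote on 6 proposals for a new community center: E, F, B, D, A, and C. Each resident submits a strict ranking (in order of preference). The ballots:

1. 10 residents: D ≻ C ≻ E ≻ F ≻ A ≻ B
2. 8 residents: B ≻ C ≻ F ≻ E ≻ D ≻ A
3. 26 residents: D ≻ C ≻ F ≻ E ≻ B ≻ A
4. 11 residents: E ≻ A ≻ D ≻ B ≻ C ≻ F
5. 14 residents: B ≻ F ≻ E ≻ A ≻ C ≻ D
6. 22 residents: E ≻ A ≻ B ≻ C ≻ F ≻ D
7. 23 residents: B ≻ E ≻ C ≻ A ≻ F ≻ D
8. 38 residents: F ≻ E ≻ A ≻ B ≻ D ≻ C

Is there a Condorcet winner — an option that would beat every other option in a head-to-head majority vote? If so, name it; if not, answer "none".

Checking pairwise contests:
F beats E 86–66.
B beats F 78–74.
E beats B 107–45.
E beats D 116–36.
E beats A 152–0.
E beats C 108–44.
Every option loses at least one head-to-head, so there is no Condorcet winner.

none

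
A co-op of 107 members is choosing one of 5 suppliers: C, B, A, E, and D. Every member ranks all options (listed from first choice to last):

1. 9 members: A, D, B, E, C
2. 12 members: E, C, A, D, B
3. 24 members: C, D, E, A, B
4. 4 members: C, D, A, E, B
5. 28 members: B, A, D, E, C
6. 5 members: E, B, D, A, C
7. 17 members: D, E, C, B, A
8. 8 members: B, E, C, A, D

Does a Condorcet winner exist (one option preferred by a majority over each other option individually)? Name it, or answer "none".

none

Checking pairwise contests:
E beats C 79–28.
C beats B 57–50.
C beats A 65–42.
D beats E 82–25.
A beats D 57–50.
Every option loses at least one head-to-head, so there is no Condorcet winner.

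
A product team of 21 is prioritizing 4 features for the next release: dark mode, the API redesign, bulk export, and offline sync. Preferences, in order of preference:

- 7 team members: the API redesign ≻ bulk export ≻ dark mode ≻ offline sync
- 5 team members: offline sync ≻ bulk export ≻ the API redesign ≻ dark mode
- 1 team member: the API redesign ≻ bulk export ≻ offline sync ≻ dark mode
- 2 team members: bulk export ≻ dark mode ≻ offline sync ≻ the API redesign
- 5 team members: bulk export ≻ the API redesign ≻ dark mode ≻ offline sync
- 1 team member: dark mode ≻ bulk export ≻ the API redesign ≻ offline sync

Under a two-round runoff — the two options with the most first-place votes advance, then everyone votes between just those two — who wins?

Round 1 first-place votes: dark mode 1, the API redesign 8, bulk export 7, offline sync 5.
the API redesign and bulk export advance.
Runoff: the API redesign is preferred to bulk export by 8 voters; bulk export by 13.
bulk export wins the runoff.

bulk export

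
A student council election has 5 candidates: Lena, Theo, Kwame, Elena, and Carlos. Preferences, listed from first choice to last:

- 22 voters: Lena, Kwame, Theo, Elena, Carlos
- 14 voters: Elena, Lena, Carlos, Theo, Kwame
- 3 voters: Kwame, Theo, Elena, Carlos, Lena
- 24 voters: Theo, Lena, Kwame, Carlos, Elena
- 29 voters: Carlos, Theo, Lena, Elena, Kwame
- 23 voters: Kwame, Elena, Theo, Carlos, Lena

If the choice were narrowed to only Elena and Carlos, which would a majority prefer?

Elena

Voters preferring Elena to Carlos: 62; preferring Carlos to Elena: 53.
Elena wins the head-to-head.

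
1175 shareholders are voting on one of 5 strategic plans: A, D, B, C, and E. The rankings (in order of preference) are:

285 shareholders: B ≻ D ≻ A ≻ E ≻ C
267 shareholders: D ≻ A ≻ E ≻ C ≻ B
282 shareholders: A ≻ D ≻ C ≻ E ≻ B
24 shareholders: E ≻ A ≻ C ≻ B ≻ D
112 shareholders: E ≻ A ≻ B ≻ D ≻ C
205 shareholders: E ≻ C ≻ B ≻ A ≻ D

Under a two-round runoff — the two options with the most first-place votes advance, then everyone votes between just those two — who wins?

E

Round 1 first-place votes: A 282, D 267, B 285, C 0, E 341.
E and B advance.
Runoff: E is preferred to B by 890 voters; B by 285.
E wins the runoff.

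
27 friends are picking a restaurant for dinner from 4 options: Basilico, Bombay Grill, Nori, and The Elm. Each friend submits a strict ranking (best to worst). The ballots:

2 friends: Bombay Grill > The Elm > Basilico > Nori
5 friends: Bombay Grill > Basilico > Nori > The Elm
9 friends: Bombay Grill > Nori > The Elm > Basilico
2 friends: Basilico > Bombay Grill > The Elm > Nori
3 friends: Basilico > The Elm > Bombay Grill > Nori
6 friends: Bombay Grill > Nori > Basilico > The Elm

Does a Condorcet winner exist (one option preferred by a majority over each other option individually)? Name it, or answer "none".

Bombay Grill vs Basilico: 22–5 for Bombay Grill.
Bombay Grill vs Nori: 27–0 for Bombay Grill.
Bombay Grill vs The Elm: 24–3 for Bombay Grill.
Bombay Grill beats every other option head-to-head.

Bombay Grill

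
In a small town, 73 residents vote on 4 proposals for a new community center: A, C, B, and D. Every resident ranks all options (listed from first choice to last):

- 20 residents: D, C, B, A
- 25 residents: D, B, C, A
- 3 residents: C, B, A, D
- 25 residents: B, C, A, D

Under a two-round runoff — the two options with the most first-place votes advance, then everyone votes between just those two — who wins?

Round 1 first-place votes: A 0, C 3, B 25, D 45.
D and B advance.
Runoff: D is preferred to B by 45 voters; B by 28.
D wins the runoff.

D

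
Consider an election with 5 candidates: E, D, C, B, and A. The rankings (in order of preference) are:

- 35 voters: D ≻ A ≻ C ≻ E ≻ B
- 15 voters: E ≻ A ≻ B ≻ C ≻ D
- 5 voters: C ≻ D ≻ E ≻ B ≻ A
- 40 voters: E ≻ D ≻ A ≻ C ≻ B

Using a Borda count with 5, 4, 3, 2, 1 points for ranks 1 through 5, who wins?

E: 35·2 + 15·5 + 5·3 + 40·5 = 360
D: 35·5 + 15·1 + 5·4 + 40·4 = 370
C: 35·3 + 15·2 + 5·5 + 40·2 = 240
B: 35·1 + 15·3 + 5·2 + 40·1 = 130
A: 35·4 + 15·4 + 5·1 + 40·3 = 325
D has the highest Borda score (370).

D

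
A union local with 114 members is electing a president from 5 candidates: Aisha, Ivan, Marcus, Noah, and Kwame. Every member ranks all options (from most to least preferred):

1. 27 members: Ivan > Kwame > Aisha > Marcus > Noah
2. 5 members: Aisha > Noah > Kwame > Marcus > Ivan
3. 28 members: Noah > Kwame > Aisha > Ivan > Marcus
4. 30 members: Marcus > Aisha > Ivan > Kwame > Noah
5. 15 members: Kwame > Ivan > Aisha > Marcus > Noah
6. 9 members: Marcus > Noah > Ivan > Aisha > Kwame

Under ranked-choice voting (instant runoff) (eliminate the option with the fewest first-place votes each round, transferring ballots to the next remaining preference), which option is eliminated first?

Round 1: Aisha 5, Ivan 27, Marcus 39, Noah 28, Kwame 15. Eliminate Aisha.

Aisha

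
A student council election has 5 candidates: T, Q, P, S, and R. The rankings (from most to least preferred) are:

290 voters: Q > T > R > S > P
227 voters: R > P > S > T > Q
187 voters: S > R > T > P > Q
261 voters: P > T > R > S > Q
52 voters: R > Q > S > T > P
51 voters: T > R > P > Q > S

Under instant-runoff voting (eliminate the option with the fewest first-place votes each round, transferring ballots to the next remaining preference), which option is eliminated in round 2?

S

Round 1: T 51, Q 290, P 261, S 187, R 279. Eliminate T.
Round 2: Q 290, P 261, S 187, R 330. Eliminate S.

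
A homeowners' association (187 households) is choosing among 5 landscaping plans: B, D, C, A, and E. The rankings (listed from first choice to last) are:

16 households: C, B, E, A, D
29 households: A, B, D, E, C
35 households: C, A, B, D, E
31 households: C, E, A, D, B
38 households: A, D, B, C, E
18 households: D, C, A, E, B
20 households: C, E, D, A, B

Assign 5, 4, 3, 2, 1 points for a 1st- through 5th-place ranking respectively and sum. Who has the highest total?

A

B: 16·4 + 29·4 + 35·3 + 31·1 + 38·3 + 18·1 + 20·1 = 468
D: 16·1 + 29·3 + 35·2 + 31·2 + 38·4 + 18·5 + 20·3 = 537
C: 16·5 + 29·1 + 35·5 + 31·5 + 38·2 + 18·4 + 20·5 = 687
A: 16·2 + 29·5 + 35·4 + 31·3 + 38·5 + 18·3 + 20·2 = 694
E: 16·3 + 29·2 + 35·1 + 31·4 + 38·1 + 18·2 + 20·4 = 419
A has the highest Borda score (694).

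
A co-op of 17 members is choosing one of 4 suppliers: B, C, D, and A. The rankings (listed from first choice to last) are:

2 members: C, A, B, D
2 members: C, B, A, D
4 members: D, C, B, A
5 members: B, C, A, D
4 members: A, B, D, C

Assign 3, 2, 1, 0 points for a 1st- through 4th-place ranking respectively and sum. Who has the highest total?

B: 2·1 + 2·2 + 4·1 + 5·3 + 4·2 = 33
C: 2·3 + 2·3 + 4·2 + 5·2 + 4·0 = 30
D: 2·0 + 2·0 + 4·3 + 5·0 + 4·1 = 16
A: 2·2 + 2·1 + 4·0 + 5·1 + 4·3 = 23
B has the highest Borda score (33).

B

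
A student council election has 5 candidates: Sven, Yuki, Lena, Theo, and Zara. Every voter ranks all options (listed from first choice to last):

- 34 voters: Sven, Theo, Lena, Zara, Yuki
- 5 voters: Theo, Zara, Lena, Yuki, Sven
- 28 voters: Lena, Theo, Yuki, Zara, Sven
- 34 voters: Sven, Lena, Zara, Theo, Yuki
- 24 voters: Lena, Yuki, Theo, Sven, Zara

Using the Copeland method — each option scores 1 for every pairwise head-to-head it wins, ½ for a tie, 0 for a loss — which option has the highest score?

Sven

Sven: beats Yuki, Lena, Theo, and Zara → score 4.
Yuki: loses to Sven, Lena, Theo, and Zara → score 0.
Lena: beats Yuki, Theo, and Zara; loses to Sven → score 3.
Theo: beats Yuki and Zara; loses to Sven and Lena → score 2.
Zara: beats Yuki; loses to Sven, Lena, and Theo → score 1.
Sven has the best pairwise record.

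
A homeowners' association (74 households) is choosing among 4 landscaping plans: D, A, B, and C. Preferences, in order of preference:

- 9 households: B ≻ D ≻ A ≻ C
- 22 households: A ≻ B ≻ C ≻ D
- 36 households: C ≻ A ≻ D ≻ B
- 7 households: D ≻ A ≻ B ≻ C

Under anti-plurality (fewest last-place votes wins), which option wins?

A

Last-place votes: D 22, A 0, B 36, C 16.
A is ranked last by the fewest voters, so A wins.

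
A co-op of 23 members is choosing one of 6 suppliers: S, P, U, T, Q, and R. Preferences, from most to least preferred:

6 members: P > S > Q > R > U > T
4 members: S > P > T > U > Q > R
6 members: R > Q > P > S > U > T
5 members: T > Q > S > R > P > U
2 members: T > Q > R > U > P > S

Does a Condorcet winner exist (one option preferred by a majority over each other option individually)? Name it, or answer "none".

Q vs S: 13–10 for Q.
Q vs P: 13–10 for Q.
Q vs U: 19–4 for Q.
Q vs T: 12–11 for Q.
Q vs R: 17–6 for Q.
Q beats every other option head-to-head.

Q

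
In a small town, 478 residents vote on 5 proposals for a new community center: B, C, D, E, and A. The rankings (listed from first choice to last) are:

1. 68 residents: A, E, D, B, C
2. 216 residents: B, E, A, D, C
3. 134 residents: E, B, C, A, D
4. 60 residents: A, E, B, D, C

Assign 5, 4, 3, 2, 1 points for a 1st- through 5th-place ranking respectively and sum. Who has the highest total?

E

B: 68·2 + 216·5 + 134·4 + 60·3 = 1932
C: 68·1 + 216·1 + 134·3 + 60·1 = 746
D: 68·3 + 216·2 + 134·1 + 60·2 = 890
E: 68·4 + 216·4 + 134·5 + 60·4 = 2046
A: 68·5 + 216·3 + 134·2 + 60·5 = 1556
E has the highest Borda score (2046).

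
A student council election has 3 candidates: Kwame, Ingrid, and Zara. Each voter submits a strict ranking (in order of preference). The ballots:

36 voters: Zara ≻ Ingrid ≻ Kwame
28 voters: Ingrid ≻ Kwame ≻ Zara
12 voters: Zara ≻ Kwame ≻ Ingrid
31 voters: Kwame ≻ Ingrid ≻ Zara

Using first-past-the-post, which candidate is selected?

First-place votes: Kwame 31, Ingrid 28, Zara 48.
Zara has the most first-place votes.

Zara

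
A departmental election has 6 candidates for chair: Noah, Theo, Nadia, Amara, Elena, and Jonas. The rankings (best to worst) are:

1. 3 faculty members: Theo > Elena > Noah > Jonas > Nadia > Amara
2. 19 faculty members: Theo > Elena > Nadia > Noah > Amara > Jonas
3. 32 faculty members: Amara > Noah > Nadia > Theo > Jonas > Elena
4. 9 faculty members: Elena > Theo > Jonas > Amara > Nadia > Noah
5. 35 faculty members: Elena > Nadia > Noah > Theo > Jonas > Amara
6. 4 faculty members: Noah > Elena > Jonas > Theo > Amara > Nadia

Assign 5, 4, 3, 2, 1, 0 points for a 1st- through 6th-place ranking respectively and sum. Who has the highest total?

Noah: 3·3 + 19·2 + 32·4 + 9·0 + 35·3 + 4·5 = 300
Theo: 3·5 + 19·5 + 32·2 + 9·4 + 35·2 + 4·2 = 288
Nadia: 3·1 + 19·3 + 32·3 + 9·1 + 35·4 + 4·0 = 305
Amara: 3·0 + 19·1 + 32·5 + 9·2 + 35·0 + 4·1 = 201
Elena: 3·4 + 19·4 + 32·0 + 9·5 + 35·5 + 4·4 = 324
Jonas: 3·2 + 19·0 + 32·1 + 9·3 + 35·1 + 4·3 = 112
Elena has the highest Borda score (324).

Elena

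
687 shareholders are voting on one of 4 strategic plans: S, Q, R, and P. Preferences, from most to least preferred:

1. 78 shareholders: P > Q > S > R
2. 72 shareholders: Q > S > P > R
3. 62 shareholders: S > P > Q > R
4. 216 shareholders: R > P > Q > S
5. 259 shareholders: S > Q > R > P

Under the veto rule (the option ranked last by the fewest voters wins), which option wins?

Last-place votes: S 216, Q 0, R 212, P 259.
Q is ranked last by the fewest voters, so Q wins.

Q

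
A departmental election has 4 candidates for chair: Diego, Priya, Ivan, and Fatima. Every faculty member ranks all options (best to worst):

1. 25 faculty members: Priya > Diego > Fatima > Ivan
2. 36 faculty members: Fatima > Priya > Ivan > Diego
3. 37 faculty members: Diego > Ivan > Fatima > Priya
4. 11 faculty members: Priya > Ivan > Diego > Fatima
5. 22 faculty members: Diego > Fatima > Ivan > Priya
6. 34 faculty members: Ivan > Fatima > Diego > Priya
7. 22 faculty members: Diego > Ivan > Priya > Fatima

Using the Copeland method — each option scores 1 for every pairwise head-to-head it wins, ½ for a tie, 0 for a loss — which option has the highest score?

Diego

Diego: beats Priya, Ivan, and Fatima → score 3.
Priya: loses to Diego, Ivan, and Fatima → score 0.
Ivan: beats Priya and Fatima; loses to Diego → score 2.
Fatima: beats Priya; loses to Diego and Ivan → score 1.
Diego has the best pairwise record.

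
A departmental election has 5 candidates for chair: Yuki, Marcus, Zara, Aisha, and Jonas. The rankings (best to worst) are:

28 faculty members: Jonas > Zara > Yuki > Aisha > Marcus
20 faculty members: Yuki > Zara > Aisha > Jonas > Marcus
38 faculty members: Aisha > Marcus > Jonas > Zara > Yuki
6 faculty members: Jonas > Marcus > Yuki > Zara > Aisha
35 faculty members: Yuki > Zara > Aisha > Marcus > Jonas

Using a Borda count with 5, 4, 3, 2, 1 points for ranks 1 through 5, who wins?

Yuki: 28·3 + 20·5 + 38·1 + 6·3 + 35·5 = 415
Marcus: 28·1 + 20·1 + 38·4 + 6·4 + 35·2 = 294
Zara: 28·4 + 20·4 + 38·2 + 6·2 + 35·4 = 420
Aisha: 28·2 + 20·3 + 38·5 + 6·1 + 35·3 = 417
Jonas: 28·5 + 20·2 + 38·3 + 6·5 + 35·1 = 359
Zara has the highest Borda score (420).

Zara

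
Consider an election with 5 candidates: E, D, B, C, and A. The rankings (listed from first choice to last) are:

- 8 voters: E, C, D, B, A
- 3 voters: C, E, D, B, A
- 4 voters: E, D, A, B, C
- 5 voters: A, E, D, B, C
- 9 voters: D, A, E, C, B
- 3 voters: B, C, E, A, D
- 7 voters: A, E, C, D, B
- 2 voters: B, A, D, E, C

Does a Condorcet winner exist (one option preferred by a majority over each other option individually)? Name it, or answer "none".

Checking pairwise contests:
A beats E 23–18.
E beats D 30–11.
E beats B 36–5.
E beats C 35–6.
D beats A 24–17.
Every option loses at least one head-to-head, so there is no Condorcet winner.

none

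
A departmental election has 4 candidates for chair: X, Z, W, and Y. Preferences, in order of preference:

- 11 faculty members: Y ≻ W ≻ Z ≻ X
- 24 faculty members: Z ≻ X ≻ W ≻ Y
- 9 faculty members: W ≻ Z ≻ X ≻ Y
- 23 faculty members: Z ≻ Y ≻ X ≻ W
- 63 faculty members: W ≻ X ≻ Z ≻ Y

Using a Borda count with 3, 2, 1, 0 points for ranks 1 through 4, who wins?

X: 11·0 + 24·2 + 9·1 + 23·1 + 63·2 = 206
Z: 11·1 + 24·3 + 9·2 + 23·3 + 63·1 = 233
W: 11·2 + 24·1 + 9·3 + 23·0 + 63·3 = 262
Y: 11·3 + 24·0 + 9·0 + 23·2 + 63·0 = 79
W has the highest Borda score (262).

W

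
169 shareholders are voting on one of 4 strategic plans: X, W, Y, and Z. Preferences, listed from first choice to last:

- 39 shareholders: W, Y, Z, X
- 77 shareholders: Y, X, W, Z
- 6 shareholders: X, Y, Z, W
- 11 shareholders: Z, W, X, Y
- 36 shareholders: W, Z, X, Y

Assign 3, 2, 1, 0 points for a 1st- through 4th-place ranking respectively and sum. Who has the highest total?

X: 39·0 + 77·2 + 6·3 + 11·1 + 36·1 = 219
W: 39·3 + 77·1 + 6·0 + 11·2 + 36·3 = 324
Y: 39·2 + 77·3 + 6·2 + 11·0 + 36·0 = 321
Z: 39·1 + 77·0 + 6·1 + 11·3 + 36·2 = 150
W has the highest Borda score (324).

W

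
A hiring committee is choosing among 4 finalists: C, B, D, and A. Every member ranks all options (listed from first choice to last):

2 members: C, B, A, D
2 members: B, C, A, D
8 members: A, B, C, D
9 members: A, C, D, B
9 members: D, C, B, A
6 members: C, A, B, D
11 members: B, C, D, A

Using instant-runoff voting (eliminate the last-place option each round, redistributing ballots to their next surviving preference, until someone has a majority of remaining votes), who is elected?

B

Round 1: C 8, B 13, D 9, A 17. Eliminate C.
Round 2: B 15, D 9, A 23. Eliminate D.
Round 3: B 24, A 23. B has a majority.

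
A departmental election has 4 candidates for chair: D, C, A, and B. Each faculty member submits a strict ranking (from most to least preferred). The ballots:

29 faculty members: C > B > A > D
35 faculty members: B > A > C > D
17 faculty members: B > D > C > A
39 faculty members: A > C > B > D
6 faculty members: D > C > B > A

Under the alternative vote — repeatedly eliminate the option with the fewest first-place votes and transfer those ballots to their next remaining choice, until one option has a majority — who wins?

Round 1: D 6, C 29, A 39, B 52. Eliminate D.
Round 2: C 35, A 39, B 52. Eliminate C.
Round 3: A 39, B 87. B has a majority.

B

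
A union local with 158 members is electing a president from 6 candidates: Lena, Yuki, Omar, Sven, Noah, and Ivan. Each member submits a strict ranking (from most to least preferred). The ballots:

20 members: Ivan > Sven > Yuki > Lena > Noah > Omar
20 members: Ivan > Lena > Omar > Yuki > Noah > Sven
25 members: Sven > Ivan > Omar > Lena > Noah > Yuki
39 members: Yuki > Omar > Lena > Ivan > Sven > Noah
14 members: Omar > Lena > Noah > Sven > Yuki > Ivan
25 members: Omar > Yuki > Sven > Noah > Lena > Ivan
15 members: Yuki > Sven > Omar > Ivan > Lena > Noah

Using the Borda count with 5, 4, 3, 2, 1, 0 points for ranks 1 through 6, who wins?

Lena: 20·2 + 20·4 + 25·2 + 39·3 + 14·4 + 25·1 + 15·1 = 383
Yuki: 20·3 + 20·2 + 25·0 + 39·5 + 14·1 + 25·4 + 15·5 = 484
Omar: 20·0 + 20·3 + 25·3 + 39·4 + 14·5 + 25·5 + 15·3 = 531
Sven: 20·4 + 20·0 + 25·5 + 39·1 + 14·2 + 25·3 + 15·4 = 407
Noah: 20·1 + 20·1 + 25·1 + 39·0 + 14·3 + 25·2 + 15·0 = 157
Ivan: 20·5 + 20·5 + 25·4 + 39·2 + 14·0 + 25·0 + 15·2 = 408
Omar has the highest Borda score (531).

Omar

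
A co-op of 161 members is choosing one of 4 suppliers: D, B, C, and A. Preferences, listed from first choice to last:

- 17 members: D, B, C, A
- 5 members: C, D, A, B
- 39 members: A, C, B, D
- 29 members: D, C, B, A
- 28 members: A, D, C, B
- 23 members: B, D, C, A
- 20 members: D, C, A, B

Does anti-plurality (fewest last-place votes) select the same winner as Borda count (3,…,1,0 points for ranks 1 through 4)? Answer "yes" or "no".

Anti-plurality — last-place votes: D 39, B 53, C 0, A 69. Winner: C.
Borda — scores: D 310, B 171, C 259, A 226. Winner: D.
The two methods disagree.

no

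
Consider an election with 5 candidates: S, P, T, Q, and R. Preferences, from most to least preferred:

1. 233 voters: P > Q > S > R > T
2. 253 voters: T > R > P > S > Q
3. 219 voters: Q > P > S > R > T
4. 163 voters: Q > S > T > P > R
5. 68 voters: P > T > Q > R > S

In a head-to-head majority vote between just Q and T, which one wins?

Q

Voters preferring Q to T: 615; preferring T to Q: 321.
Q wins the head-to-head.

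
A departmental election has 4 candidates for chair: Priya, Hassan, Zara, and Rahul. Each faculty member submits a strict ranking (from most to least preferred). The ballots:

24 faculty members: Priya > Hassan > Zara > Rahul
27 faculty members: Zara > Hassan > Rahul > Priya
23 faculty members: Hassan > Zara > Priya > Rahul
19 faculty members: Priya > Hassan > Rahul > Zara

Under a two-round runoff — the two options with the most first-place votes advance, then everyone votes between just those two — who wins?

Round 1 first-place votes: Priya 43, Hassan 23, Zara 27, Rahul 0.
Priya and Zara advance.
Runoff: Priya is preferred to Zara by 43 voters; Zara by 50.
Zara wins the runoff.

Zara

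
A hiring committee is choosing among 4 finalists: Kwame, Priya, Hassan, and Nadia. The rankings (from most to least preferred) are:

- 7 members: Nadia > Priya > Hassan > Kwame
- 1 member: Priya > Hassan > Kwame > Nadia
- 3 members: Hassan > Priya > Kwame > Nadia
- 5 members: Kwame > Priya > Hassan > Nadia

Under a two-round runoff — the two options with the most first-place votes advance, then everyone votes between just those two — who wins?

Round 1 first-place votes: Kwame 5, Priya 1, Hassan 3, Nadia 7.
Nadia and Kwame advance.
Runoff: Nadia is preferred to Kwame by 7 voters; Kwame by 9.
Kwame wins the runoff.

Kwame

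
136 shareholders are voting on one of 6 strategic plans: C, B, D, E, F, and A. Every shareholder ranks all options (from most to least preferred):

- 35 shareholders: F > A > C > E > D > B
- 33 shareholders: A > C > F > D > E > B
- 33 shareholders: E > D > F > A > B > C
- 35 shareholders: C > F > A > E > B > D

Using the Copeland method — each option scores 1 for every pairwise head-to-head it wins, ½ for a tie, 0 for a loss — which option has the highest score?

C: beats B, D, and E; ties F; loses to A → score 3.5.
B: loses to C, D, E, F, and A → score 0.
D: beats B; loses to C, E, F, and A → score 1.
E: beats B and D; loses to C, F, and A → score 2.
F: beats B, D, E, and A; ties C → score 4.5.
A: beats C, B, D, and E; loses to F → score 4.
F has the best pairwise record.

F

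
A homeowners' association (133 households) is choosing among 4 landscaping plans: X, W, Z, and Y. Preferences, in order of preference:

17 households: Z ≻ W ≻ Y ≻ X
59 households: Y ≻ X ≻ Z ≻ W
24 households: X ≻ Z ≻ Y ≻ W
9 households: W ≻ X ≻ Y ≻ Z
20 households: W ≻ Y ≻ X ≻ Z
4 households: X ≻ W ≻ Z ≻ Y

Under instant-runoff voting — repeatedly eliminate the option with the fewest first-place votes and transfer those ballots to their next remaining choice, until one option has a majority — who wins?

Round 1: X 28, W 29, Z 17, Y 59. Eliminate Z.
Round 2: X 28, W 46, Y 59. Eliminate X.
Round 3: W 50, Y 83. Y has a majority.

Y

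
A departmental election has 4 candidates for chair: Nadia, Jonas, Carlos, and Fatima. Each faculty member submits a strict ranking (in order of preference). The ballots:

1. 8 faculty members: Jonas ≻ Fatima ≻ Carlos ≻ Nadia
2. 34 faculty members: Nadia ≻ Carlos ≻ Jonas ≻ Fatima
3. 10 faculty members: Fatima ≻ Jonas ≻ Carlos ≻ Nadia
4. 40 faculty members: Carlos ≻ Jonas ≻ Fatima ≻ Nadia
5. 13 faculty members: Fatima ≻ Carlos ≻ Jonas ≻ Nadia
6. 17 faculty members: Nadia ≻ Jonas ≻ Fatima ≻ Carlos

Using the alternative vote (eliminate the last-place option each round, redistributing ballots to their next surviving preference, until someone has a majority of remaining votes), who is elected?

Round 1: Nadia 51, Jonas 8, Carlos 40, Fatima 23. Eliminate Jonas.
Round 2: Nadia 51, Carlos 40, Fatima 31. Eliminate Fatima.
Round 3: Nadia 51, Carlos 71. Carlos has a majority.

Carlos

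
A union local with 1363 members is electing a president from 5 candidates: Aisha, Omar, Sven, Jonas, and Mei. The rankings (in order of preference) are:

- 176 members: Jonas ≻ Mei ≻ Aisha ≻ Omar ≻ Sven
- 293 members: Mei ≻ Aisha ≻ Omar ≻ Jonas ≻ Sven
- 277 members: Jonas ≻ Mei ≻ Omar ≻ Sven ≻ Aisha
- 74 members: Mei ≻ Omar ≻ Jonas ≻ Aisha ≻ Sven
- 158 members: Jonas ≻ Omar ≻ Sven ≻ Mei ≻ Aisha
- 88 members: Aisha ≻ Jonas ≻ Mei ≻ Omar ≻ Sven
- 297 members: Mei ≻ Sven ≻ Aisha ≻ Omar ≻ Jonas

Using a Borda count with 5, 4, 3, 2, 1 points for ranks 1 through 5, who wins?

Aisha: 176·3 + 293·4 + 277·1 + 74·2 + 158·1 + 88·5 + 297·3 = 3614
Omar: 176·2 + 293·3 + 277·3 + 74·4 + 158·4 + 88·2 + 297·2 = 3760
Sven: 176·1 + 293·1 + 277·2 + 74·1 + 158·3 + 88·1 + 297·4 = 2847
Jonas: 176·5 + 293·2 + 277·5 + 74·3 + 158·5 + 88·4 + 297·1 = 4512
Mei: 176·4 + 293·5 + 277·4 + 74·5 + 158·2 + 88·3 + 297·5 = 5712
Mei has the highest Borda score (5712).

Mei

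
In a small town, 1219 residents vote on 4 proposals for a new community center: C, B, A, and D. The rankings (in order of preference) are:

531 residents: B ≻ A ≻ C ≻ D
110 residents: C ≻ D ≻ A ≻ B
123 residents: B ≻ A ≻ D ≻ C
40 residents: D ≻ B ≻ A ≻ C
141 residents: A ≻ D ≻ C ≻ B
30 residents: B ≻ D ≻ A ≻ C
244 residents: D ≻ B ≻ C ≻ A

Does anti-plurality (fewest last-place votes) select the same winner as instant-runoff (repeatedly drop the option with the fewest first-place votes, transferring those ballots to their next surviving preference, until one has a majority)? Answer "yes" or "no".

no

Anti-plurality — last-place votes: C 193, B 251, A 244, D 531. Winner: C.
Instant-runoff — R1 C 110, B 684, A 141, D 284 (B winner). Winner: B.
The two methods disagree.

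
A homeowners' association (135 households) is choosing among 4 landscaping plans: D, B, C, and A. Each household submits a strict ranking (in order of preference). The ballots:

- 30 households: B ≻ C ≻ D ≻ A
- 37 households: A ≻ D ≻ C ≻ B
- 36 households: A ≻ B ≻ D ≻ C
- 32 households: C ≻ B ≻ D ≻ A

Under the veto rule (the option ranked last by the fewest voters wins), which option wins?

D

Last-place votes: D 0, B 37, C 36, A 62.
D is ranked last by the fewest voters, so D wins.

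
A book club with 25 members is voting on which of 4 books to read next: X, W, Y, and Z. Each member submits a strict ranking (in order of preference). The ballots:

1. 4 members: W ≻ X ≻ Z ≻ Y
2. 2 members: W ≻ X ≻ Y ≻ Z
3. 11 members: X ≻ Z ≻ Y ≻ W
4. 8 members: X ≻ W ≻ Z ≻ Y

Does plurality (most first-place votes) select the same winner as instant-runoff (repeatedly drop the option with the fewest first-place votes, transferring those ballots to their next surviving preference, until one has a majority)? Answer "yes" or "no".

Plurality — first-place votes: X 19, W 6, Y 0, Z 0. Winner: X.
Instant-runoff — R1 X 19, W 6, Y 0, Z 0 (X winner). Winner: X.
The two methods agree.

yes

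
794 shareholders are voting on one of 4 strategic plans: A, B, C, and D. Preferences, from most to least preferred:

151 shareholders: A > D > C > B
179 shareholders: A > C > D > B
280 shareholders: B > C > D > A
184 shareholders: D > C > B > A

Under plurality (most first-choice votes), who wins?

First-place votes: A 330, B 280, C 0, D 184.
A has the most first-place votes.

A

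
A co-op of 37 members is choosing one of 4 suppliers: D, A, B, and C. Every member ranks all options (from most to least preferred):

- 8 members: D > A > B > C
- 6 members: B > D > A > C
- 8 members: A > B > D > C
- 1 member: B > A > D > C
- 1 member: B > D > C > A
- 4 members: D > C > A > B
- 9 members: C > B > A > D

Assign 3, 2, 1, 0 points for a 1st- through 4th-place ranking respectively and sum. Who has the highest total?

B

D: 8·3 + 6·2 + 8·1 + 1·1 + 1·2 + 4·3 + 9·0 = 59
A: 8·2 + 6·1 + 8·3 + 1·2 + 1·0 + 4·1 + 9·1 = 61
B: 8·1 + 6·3 + 8·2 + 1·3 + 1·3 + 4·0 + 9·2 = 66
C: 8·0 + 6·0 + 8·0 + 1·0 + 1·1 + 4·2 + 9·3 = 36
B has the highest Borda score (66).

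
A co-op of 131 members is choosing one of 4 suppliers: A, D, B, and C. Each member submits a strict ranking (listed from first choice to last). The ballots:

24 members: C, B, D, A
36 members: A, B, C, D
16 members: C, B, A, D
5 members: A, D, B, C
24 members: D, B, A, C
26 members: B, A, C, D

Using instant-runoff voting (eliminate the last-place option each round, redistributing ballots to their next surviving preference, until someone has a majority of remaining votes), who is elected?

B

Round 1: A 41, D 24, B 26, C 40. Eliminate D.
Round 2: A 41, B 50, C 40. Eliminate C.
Round 3: A 41, B 90. B has a majority.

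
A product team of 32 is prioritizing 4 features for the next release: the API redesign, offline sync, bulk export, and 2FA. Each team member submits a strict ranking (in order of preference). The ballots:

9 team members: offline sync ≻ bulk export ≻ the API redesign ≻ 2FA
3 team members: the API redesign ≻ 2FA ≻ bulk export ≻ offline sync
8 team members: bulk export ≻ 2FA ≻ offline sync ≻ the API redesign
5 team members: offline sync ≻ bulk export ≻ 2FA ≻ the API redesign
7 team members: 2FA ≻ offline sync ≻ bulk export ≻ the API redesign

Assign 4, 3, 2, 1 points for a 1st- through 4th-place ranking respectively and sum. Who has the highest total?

the API redesign: 9·2 + 3·4 + 8·1 + 5·1 + 7·1 = 50
offline sync: 9·4 + 3·1 + 8·2 + 5·4 + 7·3 = 96
bulk export: 9·3 + 3·2 + 8·4 + 5·3 + 7·2 = 94
2FA: 9·1 + 3·3 + 8·3 + 5·2 + 7·4 = 80
offline sync has the highest Borda score (96).

offline sync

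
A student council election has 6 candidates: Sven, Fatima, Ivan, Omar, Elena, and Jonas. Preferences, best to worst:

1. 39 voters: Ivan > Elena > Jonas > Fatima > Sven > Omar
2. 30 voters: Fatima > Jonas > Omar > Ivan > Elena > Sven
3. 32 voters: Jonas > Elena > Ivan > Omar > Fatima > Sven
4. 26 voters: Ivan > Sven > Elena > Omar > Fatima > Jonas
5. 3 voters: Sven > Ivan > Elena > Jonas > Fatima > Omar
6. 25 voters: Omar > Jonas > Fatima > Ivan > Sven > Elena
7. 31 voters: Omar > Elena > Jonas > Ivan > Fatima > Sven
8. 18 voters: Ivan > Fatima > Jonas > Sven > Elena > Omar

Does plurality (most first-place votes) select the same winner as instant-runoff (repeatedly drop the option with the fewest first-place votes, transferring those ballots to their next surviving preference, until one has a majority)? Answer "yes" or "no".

no

Plurality — first-place votes: Sven 3, Fatima 30, Ivan 83, Omar 56, Elena 0, Jonas 32. Winner: Ivan.
Instant-runoff — R1 Sven 3, Fatima 30, Ivan 83, Omar 56, Elena 0, Jonas 32 (Elena out); R2 Sven 3, Fatima 30, Ivan 83, Omar 56, Jonas 32 (Sven out); R3 Fatima 30, Ivan 86, Omar 56, Jonas 32 (Fatima out); R4 Ivan 86, Omar 56, Jonas 62 (Omar out); R5 Ivan 86, Jonas 118 (Jonas winner). Winner: Jonas.
The two methods disagree.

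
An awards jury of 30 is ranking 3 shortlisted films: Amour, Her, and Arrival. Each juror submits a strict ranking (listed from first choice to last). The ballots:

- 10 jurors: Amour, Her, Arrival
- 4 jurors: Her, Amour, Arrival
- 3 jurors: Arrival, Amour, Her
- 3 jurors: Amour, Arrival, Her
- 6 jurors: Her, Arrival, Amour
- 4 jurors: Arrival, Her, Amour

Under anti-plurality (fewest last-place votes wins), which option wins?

Her

Last-place votes: Amour 10, Her 6, Arrival 14.
Her is ranked last by the fewest voters, so Her wins.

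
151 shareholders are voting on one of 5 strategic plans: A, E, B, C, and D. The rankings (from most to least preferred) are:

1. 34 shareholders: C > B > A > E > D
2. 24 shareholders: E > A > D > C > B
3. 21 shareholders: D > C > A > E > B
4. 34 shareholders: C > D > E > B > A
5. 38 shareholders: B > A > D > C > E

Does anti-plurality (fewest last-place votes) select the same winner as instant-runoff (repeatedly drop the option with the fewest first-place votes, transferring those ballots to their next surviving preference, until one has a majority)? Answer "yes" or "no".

yes

Anti-plurality — last-place votes: A 34, E 38, B 45, C 0, D 34. Winner: C.
Instant-runoff — R1 A 0, E 24, B 38, C 68, D 21 (A out); R2 E 24, B 38, C 68, D 21 (D out); R3 E 24, B 38, C 89 (C winner). Winner: C.
The two methods agree.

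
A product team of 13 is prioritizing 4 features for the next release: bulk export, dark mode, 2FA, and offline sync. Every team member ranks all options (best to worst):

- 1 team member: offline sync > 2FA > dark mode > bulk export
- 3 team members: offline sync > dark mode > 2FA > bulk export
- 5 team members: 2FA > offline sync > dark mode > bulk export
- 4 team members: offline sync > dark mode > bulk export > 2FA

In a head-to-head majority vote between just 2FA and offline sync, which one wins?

Voters preferring 2FA to offline sync: 5; preferring offline sync to 2FA: 8.
offline sync wins the head-to-head.

offline sync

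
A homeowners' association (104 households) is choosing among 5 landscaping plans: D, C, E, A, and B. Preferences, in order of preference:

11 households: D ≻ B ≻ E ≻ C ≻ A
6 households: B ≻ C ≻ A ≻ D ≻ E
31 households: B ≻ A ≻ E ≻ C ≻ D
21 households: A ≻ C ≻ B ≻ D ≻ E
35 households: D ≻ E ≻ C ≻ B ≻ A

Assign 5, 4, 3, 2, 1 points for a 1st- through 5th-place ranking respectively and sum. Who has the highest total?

D: 11·5 + 6·2 + 31·1 + 21·2 + 35·5 = 315
C: 11·2 + 6·4 + 31·2 + 21·4 + 35·3 = 297
E: 11·3 + 6·1 + 31·3 + 21·1 + 35·4 = 293
A: 11·1 + 6·3 + 31·4 + 21·5 + 35·1 = 293
B: 11·4 + 6·5 + 31·5 + 21·3 + 35·2 = 362
B has the highest Borda score (362).

B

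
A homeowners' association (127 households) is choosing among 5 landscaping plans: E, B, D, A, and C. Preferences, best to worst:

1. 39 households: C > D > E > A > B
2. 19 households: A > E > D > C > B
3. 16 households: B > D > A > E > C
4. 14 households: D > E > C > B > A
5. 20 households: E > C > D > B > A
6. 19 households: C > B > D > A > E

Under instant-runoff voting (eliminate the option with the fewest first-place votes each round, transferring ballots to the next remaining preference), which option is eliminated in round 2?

B

Round 1: E 20, B 16, D 14, A 19, C 58. Eliminate D.
Round 2: E 34, B 16, A 19, C 58. Eliminate B.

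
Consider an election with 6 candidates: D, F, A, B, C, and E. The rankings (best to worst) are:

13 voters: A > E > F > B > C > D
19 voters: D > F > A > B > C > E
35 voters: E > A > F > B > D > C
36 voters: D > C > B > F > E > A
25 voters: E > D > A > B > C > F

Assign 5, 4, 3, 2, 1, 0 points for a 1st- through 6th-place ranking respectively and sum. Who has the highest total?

D

D: 13·0 + 19·5 + 35·1 + 36·5 + 25·4 = 410
F: 13·3 + 19·4 + 35·3 + 36·2 + 25·0 = 292
A: 13·5 + 19·3 + 35·4 + 36·0 + 25·3 = 337
B: 13·2 + 19·2 + 35·2 + 36·3 + 25·2 = 292
C: 13·1 + 19·1 + 35·0 + 36·4 + 25·1 = 201
E: 13·4 + 19·0 + 35·5 + 36·1 + 25·5 = 388
D has the highest Borda score (410).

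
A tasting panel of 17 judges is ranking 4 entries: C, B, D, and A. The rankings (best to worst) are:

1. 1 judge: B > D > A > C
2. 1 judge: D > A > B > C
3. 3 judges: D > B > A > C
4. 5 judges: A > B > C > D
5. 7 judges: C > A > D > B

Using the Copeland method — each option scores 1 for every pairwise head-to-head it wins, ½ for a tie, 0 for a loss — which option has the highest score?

A

C: beats D; loses to B and A → score 1.
B: beats C; loses to D and A → score 1.
D: beats B; loses to C and A → score 1.
A: beats C, B, and D → score 3.
A has the best pairwise record.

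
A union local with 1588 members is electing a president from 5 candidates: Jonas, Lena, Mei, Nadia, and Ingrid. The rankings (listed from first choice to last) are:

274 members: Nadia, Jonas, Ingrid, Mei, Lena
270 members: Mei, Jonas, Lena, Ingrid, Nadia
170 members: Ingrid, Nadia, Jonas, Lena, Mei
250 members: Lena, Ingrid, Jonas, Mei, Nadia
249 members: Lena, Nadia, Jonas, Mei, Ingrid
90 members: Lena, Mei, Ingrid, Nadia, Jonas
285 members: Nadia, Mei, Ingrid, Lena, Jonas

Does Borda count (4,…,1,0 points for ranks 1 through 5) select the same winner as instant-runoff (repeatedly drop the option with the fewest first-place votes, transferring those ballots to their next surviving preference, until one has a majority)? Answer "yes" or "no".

no

Borda — scores: Jonas 2970, Lena 3351, Mei 2978, Nadia 3583, Ingrid 2998. Winner: Nadia.
Instant-runoff — R1 Jonas 0, Lena 589, Mei 270, Nadia 559, Ingrid 170 (Jonas out); R2 Lena 589, Mei 270, Nadia 559, Ingrid 170 (Ingrid out); R3 Lena 589, Mei 270, Nadia 729 (Mei out); R4 Lena 859, Nadia 729 (Lena winner). Winner: Lena.
The two methods disagree.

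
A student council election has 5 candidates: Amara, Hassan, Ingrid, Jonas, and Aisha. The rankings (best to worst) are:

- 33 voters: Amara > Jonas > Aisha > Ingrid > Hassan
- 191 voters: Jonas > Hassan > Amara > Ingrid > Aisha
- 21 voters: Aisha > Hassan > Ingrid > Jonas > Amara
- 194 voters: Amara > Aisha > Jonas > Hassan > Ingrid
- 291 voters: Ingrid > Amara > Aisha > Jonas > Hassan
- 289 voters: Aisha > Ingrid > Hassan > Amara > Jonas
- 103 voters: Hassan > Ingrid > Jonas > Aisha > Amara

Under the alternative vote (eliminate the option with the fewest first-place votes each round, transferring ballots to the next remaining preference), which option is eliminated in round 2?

Round 1: Amara 227, Hassan 103, Ingrid 291, Jonas 191, Aisha 310. Eliminate Hassan.
Round 2: Amara 227, Ingrid 394, Jonas 191, Aisha 310. Eliminate Jonas.

Jonas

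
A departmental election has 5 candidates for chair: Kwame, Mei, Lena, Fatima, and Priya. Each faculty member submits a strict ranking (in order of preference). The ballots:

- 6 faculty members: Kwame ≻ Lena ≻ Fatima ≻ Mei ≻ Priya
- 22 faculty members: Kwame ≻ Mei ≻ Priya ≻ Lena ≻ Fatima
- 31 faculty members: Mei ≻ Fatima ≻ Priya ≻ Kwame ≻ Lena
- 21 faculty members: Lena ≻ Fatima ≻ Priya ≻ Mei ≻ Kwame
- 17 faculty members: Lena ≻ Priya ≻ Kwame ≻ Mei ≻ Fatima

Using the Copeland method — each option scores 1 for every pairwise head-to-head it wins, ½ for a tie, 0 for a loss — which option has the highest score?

Kwame: beats Lena; loses to Mei, Fatima, and Priya → score 1.
Mei: beats Kwame, Lena, Fatima, and Priya → score 4.
Lena: beats Fatima; loses to Kwame, Mei, and Priya → score 1.
Fatima: beats Kwame and Priya; loses to Mei and Lena → score 2.
Priya: beats Kwame and Lena; loses to Mei and Fatima → score 2.
Mei has the best pairwise record.

Mei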